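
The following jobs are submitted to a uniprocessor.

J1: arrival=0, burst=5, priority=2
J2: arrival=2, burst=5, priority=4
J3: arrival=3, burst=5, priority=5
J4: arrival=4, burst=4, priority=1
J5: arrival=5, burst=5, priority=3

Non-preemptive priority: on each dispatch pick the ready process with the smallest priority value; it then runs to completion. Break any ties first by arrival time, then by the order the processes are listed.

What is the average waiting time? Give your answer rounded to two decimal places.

Schedule: | J1 0-5 | J4 5-9 | J5 9-14 | J2 14-19 | J3 19-24 |
Completion: J1=5  J2=19  J3=24  J4=9  J5=14
Waiting times: J1=0, J2=12, J3=16, J4=1, J5=4
Average waiting = (0+12+16+1+4) / 5 = 33/5 = 6.60

6.60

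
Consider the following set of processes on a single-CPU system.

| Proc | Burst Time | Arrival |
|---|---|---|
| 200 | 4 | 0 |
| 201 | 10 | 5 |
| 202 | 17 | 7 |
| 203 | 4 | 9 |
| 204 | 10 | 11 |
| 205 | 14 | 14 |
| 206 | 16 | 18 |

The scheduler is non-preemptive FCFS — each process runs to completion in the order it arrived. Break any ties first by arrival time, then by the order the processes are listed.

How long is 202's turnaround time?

Timeline: | 200 0-4 | idle 4-5 | 201 5-15 | 202 15-32 | 203 32-36 | 204 36-46 | 205 46-60 | 206 60-76 |
Completion: 200=4  201=15  202=32  203=36  204=46  205=60  206=76
Turnaround(202) = completion − arrival = 32 − 7 = 25

25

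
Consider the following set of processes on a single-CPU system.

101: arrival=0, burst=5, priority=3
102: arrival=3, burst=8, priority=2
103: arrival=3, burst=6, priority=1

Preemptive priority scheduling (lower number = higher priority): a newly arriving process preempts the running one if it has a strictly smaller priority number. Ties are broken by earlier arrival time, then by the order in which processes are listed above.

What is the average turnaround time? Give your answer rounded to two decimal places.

13.00

Gantt: | 101 0-3 | 103 3-9 | 102 9-17 | 101 17-19 |
Completion: 101=19  102=17  103=9
Turnaround (C−A): 101=19  102=14  103=6
Turnaround times: 101=19, 102=14, 103=6
Average turnaround = (19+14+6) / 3 = 39/3 = 13.00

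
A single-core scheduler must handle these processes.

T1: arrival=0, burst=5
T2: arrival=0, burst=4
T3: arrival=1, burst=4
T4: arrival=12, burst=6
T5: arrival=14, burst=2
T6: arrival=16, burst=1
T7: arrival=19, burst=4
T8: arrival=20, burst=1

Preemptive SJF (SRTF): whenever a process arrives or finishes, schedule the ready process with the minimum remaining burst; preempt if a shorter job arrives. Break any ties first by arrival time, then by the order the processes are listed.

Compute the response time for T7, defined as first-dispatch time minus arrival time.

Gantt: | T2 0-4 | T3 4-8 | T1 8-13 | T4 13-14 | T5 14-16 | T6 16-17 | T4 17-20 | T8 20-21 | T4 21-23 | T7 23-27 |
Completion: T1=13  T2=4  T3=8  T4=23  T5=16  T6=17  T7=27  T8=21
Turnaround (C−A): T1=13  T2=4  T3=7  T4=11  T5=2  T6=1  T7=8  T8=1
Response(T7) = first start − arrival = 23 − 19 = 4

4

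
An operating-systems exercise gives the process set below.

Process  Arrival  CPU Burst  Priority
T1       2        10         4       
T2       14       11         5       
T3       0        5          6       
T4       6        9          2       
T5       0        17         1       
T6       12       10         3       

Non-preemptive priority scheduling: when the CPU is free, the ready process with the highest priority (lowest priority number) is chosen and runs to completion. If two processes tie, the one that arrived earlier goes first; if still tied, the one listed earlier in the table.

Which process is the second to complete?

Timeline: | T5 0-17 | T4 17-26 | T6 26-36 | T1 36-46 | T2 46-57 | T3 57-62 |
Completion: T1=46  T2=57  T3=62  T4=26  T5=17  T6=36
Turnaround (C−A): T1=44  T2=43  T3=62  T4=20  T5=17  T6=24
Finish order: T5 → T4 → T6 → T1 → T2 → T3

T4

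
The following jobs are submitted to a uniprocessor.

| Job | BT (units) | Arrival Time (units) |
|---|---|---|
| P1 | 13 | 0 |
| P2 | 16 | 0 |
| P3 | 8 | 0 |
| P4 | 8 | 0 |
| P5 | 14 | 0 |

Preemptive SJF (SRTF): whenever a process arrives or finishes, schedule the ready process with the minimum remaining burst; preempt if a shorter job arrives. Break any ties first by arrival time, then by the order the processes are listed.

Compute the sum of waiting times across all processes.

96

Timeline: | P3 0-8 | P4 8-16 | P1 16-29 | P5 29-43 | P2 43-59 |
Completion: P1=29  P2=59  P3=8  P4=16  P5=43
Waiting = turnaround − burst: P1=16, P2=43, P3=0, P4=8, P5=29
Total waiting = 16 + 43 + 0 + 8 + 29 = 96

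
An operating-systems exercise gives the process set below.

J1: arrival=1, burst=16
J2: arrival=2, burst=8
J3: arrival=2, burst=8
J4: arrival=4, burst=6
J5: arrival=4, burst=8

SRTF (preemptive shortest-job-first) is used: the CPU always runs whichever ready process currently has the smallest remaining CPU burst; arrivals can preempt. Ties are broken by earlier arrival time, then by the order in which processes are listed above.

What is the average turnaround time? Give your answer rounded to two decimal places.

23.20

Timeline: | idle 0-1 | J1 1-2 | J2 2-10 | J4 10-16 | J3 16-24 | J5 24-32 | J1 32-47 |
Completion: J1=47  J2=10  J3=24  J4=16  J5=32
Turnaround (C−A): J1=46  J2=8  J3=22  J4=12  J5=28
Turnaround times: J1=46, J2=8, J3=22, J4=12, J5=28
Average turnaround = (46+8+22+12+28) / 5 = 116/5 = 23.20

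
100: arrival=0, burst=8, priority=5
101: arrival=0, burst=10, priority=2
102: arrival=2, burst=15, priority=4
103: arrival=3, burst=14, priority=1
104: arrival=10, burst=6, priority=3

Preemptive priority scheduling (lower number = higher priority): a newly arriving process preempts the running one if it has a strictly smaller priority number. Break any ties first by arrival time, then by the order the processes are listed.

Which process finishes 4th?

Timeline: | 101 0-3 | 103 3-17 | 101 17-24 | 104 24-30 | 102 30-45 | 100 45-53 |
Completion: 100=53  101=24  102=45  103=17  104=30
Finish order: 103 → 101 → 104 → 102 → 100

102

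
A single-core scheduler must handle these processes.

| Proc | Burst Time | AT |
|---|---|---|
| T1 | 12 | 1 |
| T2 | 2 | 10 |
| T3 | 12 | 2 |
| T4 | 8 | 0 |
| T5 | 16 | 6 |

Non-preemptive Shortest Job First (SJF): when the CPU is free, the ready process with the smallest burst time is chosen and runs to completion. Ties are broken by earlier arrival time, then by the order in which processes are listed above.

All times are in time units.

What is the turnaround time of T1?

19

Gantt: | T4 0-8 | T1 8-20 | T2 20-22 | T3 22-34 | T5 34-50 |
Completion: T1=20  T2=22  T3=34  T4=8  T5=50
Turnaround(T1) = completion − arrival = 20 − 1 = 19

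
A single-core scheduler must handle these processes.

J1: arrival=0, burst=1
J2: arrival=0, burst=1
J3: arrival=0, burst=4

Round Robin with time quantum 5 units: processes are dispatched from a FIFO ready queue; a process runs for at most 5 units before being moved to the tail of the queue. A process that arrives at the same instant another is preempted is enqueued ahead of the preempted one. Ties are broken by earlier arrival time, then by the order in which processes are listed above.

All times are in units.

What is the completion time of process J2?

Schedule: | J1 0-1 | J2 1-2 | J3 2-6 |
Completion: J1=1  J2=2  J3=6
Turnaround (C−A): J1=1  J2=2  J3=6

2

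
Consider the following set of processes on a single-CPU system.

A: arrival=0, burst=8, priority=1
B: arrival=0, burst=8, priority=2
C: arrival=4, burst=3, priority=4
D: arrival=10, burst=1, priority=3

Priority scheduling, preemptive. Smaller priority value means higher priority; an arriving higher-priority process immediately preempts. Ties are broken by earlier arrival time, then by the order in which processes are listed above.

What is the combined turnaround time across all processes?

47

Timeline: | A 0-8 | B 8-16 | D 16-17 | C 17-20 |
Completion: A=8  B=16  C=20  D=17
Turnaround = completion − arrival: A=8, B=16, C=16, D=7
Total turnaround = 8 + 16 + 16 + 7 = 47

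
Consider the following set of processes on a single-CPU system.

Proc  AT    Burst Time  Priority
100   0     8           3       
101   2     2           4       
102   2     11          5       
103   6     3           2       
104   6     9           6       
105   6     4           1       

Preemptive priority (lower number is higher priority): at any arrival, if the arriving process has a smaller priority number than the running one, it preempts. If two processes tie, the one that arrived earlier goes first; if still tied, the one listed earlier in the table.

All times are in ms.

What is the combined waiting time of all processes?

Gantt: | 100 0-6 | 105 6-10 | 103 10-13 | 100 13-15 | 101 15-17 | 102 17-28 | 104 28-37 |
Completion: 100=15  101=17  102=28  103=13  104=37  105=10
Turnaround (C−A): 100=15  101=15  102=26  103=7  104=31  105=4
Waiting = turnaround − burst: 100=7, 101=13, 102=15, 103=4, 104=22, 105=0
Total waiting = 7 + 13 + 15 + 4 + 22 + 0 = 61

61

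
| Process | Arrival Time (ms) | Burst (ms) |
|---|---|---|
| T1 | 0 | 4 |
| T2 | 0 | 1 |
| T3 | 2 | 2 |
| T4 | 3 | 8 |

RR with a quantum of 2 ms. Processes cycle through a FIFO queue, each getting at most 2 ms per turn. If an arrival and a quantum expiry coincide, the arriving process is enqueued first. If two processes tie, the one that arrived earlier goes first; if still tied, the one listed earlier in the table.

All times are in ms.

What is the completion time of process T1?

Gantt: | T1 0-2 | T2 2-3 | T3 3-5 | T1 5-7 | T4 7-15 |
Completion: T1=7  T2=3  T3=5  T4=15
Turnaround (C−A): T1=7  T2=3  T3=3  T4=12

7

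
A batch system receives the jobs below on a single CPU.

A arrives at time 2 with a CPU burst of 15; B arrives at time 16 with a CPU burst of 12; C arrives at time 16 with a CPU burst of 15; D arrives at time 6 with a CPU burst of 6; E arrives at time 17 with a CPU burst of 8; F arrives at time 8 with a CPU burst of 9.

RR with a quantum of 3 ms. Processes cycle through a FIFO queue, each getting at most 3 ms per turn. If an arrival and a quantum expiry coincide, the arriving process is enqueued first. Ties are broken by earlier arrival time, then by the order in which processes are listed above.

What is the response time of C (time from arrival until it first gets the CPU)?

Timeline: | idle 0-2 | A 2-8 | D 8-11 | F 11-14 | A 14-17 | D 17-20 | F 20-23 | B 23-26 | C 26-29 | E 29-32 | A 32-35 | F 35-38 | B 38-41 | C 41-44 | E 44-47 | A 47-50 | B 50-53 | C 53-56 | E 56-58 | B 58-61 | C 61-67 |
Completion: A=50  B=61  C=67  D=20  E=58  F=38
Response(C) = first start − arrival = 26 − 16 = 10

10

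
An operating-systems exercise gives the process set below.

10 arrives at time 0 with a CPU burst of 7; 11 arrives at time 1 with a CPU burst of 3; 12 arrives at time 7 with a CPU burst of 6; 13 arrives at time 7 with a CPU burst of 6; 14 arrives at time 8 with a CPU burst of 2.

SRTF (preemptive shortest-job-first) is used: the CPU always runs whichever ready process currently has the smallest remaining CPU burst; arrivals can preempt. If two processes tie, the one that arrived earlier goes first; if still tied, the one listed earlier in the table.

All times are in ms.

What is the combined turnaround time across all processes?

45

Gantt: | 10 0-1 | 11 1-4 | 10 4-10 | 14 10-12 | 12 12-18 | 13 18-24 |
Completion: 10=10  11=4  12=18  13=24  14=12
Turnaround (C−A): 10=10  11=3  12=11  13=17  14=4
Turnaround = completion − arrival: 10=10, 11=3, 12=11, 13=17, 14=4
Total turnaround = 10 + 3 + 11 + 17 + 4 = 45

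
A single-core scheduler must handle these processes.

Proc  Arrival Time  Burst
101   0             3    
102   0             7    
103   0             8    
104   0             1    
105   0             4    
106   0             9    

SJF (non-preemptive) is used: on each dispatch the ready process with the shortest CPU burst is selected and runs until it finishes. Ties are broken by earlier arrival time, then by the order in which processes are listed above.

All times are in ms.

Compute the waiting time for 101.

1

Gantt: | 104 0-1 | 101 1-4 | 105 4-8 | 102 8-15 | 103 15-23 | 106 23-32 |
Completion: 101=4  102=15  103=23  104=1  105=8  106=32
Waiting(101) = turnaround − burst = 4 − 3 = 1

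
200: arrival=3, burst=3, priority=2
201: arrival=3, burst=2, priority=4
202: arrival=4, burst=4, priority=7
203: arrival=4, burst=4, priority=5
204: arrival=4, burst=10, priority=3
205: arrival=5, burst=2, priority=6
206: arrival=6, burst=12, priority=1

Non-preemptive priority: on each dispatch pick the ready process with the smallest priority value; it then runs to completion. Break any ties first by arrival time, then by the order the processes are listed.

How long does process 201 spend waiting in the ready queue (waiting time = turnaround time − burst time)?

25

Gantt: | idle 0-3 | 200 3-6 | 206 6-18 | 204 18-28 | 201 28-30 | 203 30-34 | 205 34-36 | 202 36-40 |
Completion: 200=6  201=30  202=40  203=34  204=28  205=36  206=18
Turnaround (C−A): 200=3  201=27  202=36  203=30  204=24  205=31  206=12
Waiting(201) = turnaround − burst = 27 − 2 = 25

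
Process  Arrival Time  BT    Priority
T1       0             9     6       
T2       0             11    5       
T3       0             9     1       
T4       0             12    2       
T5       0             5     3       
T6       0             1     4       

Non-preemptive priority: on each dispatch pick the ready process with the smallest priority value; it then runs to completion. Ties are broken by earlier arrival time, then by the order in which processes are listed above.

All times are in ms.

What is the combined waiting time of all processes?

Timeline: | T3 0-9 | T4 9-21 | T5 21-26 | T6 26-27 | T2 27-38 | T1 38-47 |
Completion: T1=47  T2=38  T3=9  T4=21  T5=26  T6=27
Turnaround (C−A): T1=47  T2=38  T3=9  T4=21  T5=26  T6=27
Waiting = turnaround − burst: T1=38, T2=27, T3=0, T4=9, T5=21, T6=26
Total waiting = 38 + 27 + 0 + 9 + 21 + 26 = 121

121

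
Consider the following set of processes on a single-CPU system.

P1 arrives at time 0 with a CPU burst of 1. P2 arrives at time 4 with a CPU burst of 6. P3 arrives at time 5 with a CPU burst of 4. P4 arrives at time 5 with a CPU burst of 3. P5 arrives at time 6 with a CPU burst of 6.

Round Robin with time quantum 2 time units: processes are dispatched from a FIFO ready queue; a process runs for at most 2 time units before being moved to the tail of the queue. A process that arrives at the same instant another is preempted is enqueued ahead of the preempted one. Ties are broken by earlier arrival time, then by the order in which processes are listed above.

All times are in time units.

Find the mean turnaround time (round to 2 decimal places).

11.60

Schedule: | P1 0-1 | idle 1-4 | P2 4-6 | P3 6-8 | P4 8-10 | P5 10-12 | P2 12-14 | P3 14-16 | P4 16-17 | P5 17-19 | P2 19-21 | P5 21-23 |
Completion: P1=1  P2=21  P3=16  P4=17  P5=23
Turnaround times: P1=1, P2=17, P3=11, P4=12, P5=17
Average turnaround = (1+17+11+12+17) / 5 = 58/5 = 11.60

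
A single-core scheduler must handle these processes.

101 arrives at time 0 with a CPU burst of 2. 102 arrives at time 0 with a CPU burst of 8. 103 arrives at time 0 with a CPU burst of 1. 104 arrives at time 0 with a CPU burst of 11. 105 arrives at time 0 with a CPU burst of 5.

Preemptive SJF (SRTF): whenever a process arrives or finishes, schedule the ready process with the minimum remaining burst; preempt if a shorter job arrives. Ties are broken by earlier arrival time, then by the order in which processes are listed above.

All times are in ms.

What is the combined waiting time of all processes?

Gantt: | 103 0-1 | 101 1-3 | 105 3-8 | 102 8-16 | 104 16-27 |
Completion: 101=3  102=16  103=1  104=27  105=8
Waiting = turnaround − burst: 101=1, 102=8, 103=0, 104=16, 105=3
Total waiting = 1 + 8 + 0 + 16 + 3 = 28

28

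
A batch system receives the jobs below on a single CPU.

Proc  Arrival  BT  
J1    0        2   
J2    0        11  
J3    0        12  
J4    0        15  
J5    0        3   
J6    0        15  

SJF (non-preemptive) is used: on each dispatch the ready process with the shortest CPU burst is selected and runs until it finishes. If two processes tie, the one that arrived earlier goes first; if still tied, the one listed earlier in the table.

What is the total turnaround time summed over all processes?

Timeline: | J1 0-2 | J5 2-5 | J2 5-16 | J3 16-28 | J4 28-43 | J6 43-58 |
Completion: J1=2  J2=16  J3=28  J4=43  J5=5  J6=58
Turnaround (C−A): J1=2  J2=16  J3=28  J4=43  J5=5  J6=58
Turnaround = completion − arrival: J1=2, J2=16, J3=28, J4=43, J5=5, J6=58
Total turnaround = 2 + 16 + 28 + 43 + 5 + 58 = 152

152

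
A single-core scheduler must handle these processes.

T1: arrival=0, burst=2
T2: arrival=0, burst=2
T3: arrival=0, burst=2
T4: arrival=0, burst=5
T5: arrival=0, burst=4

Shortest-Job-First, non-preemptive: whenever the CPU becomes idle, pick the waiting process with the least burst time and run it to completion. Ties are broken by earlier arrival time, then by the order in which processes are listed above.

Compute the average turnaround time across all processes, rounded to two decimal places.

Gantt: | T1 0-2 | T2 2-4 | T3 4-6 | T5 6-10 | T4 10-15 |
Completion: T1=2  T2=4  T3=6  T4=15  T5=10
Turnaround (C−A): T1=2  T2=4  T3=6  T4=15  T5=10
Turnaround times: T1=2, T2=4, T3=6, T4=15, T5=10
Average turnaround = (2+4+6+15+10) / 5 = 37/5 = 7.40

7.40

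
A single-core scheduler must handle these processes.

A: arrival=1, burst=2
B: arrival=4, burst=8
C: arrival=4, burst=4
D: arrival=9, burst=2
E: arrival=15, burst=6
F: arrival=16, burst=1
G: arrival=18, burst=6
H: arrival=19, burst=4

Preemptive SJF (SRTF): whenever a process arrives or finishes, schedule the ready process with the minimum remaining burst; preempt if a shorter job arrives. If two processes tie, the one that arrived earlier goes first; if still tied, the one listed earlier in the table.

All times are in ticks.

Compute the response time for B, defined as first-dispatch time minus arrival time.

Timeline: | idle 0-1 | A 1-3 | idle 3-4 | C 4-8 | B 8-9 | D 9-11 | B 11-16 | F 16-17 | B 17-19 | H 19-23 | E 23-29 | G 29-35 |
Completion: A=3  B=19  C=8  D=11  E=29  F=17  G=35  H=23
Turnaround (C−A): A=2  B=15  C=4  D=2  E=14  F=1  G=17  H=4
Response(B) = first start − arrival = 8 − 4 = 4

4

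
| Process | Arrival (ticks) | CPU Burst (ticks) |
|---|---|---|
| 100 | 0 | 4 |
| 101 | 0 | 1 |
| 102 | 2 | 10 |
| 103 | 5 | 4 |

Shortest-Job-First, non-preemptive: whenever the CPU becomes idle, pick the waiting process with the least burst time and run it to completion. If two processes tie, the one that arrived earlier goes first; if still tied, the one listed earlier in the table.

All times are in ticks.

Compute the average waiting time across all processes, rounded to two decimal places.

2.00

Schedule: | 101 0-1 | 100 1-5 | 103 5-9 | 102 9-19 |
Completion: 100=5  101=1  102=19  103=9
Waiting times: 100=1, 101=0, 102=7, 103=0
Average waiting = (1+0+7+0) / 4 = 8/4 = 2.00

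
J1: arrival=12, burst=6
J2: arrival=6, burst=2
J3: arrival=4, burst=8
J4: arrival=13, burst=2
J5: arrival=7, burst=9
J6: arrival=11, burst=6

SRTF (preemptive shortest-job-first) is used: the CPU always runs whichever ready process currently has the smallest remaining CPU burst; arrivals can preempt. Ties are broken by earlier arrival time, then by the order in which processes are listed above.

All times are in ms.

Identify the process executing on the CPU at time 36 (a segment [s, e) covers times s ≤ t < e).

J5

Gantt: | idle 0-4 | J3 4-6 | J2 6-8 | J3 8-14 | J4 14-16 | J6 16-22 | J1 22-28 | J5 28-37 |
Completion: J1=28  J2=8  J3=14  J4=16  J5=37  J6=22
Turnaround (C−A): J1=16  J2=2  J3=10  J4=3  J5=30  J6=11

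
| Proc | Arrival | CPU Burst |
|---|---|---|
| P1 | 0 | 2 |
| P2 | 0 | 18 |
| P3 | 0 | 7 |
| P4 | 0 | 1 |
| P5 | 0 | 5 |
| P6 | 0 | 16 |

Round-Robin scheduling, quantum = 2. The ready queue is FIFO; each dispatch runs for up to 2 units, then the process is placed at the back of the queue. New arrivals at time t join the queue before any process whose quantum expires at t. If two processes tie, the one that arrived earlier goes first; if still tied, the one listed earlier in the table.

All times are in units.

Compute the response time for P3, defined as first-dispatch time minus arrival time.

4

Schedule: | P1 0-2 | P2 2-4 | P3 4-6 | P4 6-7 | P5 7-9 | P6 9-11 | P2 11-13 | P3 13-15 | P5 15-17 | P6 17-19 | P2 19-21 | P3 21-23 | P5 23-24 | P6 24-26 | P2 26-28 | P3 28-29 | P6 29-31 | P2 31-33 | P6 33-35 | P2 35-37 | P6 37-39 | P2 39-41 | P6 41-43 | P2 43-45 | P6 45-47 | P2 47-49 |
Completion: P1=2  P2=49  P3=29  P4=7  P5=24  P6=47
Turnaround (C−A): P1=2  P2=49  P3=29  P4=7  P5=24  P6=47
Response(P3) = first start − arrival = 4 − 0 = 4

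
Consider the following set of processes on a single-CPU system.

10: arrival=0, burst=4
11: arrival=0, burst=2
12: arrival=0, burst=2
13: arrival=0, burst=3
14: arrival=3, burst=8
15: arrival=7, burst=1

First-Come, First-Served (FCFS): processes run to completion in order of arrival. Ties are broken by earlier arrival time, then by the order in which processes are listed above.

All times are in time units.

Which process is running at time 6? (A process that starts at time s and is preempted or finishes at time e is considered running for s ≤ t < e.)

12

Timeline: | 10 0-4 | 11 4-6 | 12 6-8 | 13 8-11 | 14 11-19 | 15 19-20 |
Completion: 10=4  11=6  12=8  13=11  14=19  15=20
Turnaround (C−A): 10=4  11=6  12=8  13=11  14=16  15=13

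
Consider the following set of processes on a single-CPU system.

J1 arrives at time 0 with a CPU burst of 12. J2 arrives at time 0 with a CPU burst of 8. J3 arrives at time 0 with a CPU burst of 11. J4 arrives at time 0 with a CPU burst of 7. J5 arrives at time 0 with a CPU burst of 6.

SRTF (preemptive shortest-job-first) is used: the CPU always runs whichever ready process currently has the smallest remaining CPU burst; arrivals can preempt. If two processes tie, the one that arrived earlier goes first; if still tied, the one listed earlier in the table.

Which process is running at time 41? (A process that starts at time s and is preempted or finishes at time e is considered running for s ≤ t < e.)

J1

Schedule: | J5 0-6 | J4 6-13 | J2 13-21 | J3 21-32 | J1 32-44 |
Completion: J1=44  J2=21  J3=32  J4=13  J5=6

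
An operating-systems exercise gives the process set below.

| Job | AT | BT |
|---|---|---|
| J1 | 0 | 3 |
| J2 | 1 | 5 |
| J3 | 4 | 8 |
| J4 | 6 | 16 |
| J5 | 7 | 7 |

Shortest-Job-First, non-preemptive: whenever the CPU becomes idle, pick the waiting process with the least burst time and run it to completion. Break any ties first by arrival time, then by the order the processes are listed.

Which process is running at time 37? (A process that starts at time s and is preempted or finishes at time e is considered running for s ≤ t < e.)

J4

Schedule: | J1 0-3 | J2 3-8 | J5 8-15 | J3 15-23 | J4 23-39 |
Completion: J1=3  J2=8  J3=23  J4=39  J5=15
Turnaround (C−A): J1=3  J2=7  J3=19  J4=33  J5=8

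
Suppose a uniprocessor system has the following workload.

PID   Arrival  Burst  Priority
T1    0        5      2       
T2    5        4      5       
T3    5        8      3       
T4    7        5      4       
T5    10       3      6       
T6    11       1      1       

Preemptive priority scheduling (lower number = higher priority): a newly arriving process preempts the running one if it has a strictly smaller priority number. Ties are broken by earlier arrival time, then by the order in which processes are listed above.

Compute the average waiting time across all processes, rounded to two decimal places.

5.83

Schedule: | T1 0-5 | T3 5-11 | T6 11-12 | T3 12-14 | T4 14-19 | T2 19-23 | T5 23-26 |
Completion: T1=5  T2=23  T3=14  T4=19  T5=26  T6=12
Turnaround (C−A): T1=5  T2=18  T3=9  T4=12  T5=16  T6=1
Waiting times: T1=0, T2=14, T3=1, T4=7, T5=13, T6=0
Average waiting = (0+14+1+7+13+0) / 6 = 35/6 = 5.83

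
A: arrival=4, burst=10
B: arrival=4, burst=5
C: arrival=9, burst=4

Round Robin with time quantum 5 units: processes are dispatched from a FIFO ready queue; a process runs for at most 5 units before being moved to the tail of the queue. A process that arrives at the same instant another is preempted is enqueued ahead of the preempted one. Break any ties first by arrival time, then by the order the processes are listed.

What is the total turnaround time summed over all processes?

Schedule: | idle 0-4 | A 4-9 | B 9-14 | C 14-18 | A 18-23 |
Completion: A=23  B=14  C=18
Turnaround (C−A): A=19  B=10  C=9
Turnaround = completion − arrival: A=19, B=10, C=9
Total turnaround = 19 + 10 + 9 = 38

38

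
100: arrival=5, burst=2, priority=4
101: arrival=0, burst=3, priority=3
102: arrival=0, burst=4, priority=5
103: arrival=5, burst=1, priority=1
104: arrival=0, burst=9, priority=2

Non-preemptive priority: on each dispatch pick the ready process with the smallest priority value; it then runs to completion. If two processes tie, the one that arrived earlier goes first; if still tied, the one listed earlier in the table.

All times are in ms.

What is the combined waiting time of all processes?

Gantt: | 104 0-9 | 103 9-10 | 101 10-13 | 100 13-15 | 102 15-19 |
Completion: 100=15  101=13  102=19  103=10  104=9
Turnaround (C−A): 100=10  101=13  102=19  103=5  104=9
Waiting = turnaround − burst: 100=8, 101=10, 102=15, 103=4, 104=0
Total waiting = 8 + 10 + 15 + 4 + 0 = 37

37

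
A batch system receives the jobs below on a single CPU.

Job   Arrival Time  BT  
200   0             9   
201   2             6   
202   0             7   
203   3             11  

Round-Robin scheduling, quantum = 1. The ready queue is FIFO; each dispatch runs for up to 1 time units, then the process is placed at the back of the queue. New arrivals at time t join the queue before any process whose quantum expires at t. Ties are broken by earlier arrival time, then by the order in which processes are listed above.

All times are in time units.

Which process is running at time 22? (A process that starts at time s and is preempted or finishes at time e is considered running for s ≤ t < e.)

Schedule: | 200 0-1 | 202 1-2 | 200 2-3 | 201 3-4 | 202 4-5 | 203 5-6 | 200 6-7 | 201 7-8 | 202 8-9 | 203 9-10 | 200 10-11 | 201 11-12 | 202 12-13 | 203 13-14 | 200 14-15 | 201 15-16 | 202 16-17 | 203 17-18 | 200 18-19 | 201 19-20 | 202 20-21 | 203 21-22 | 200 22-23 | 201 23-24 | 202 24-25 | 203 25-26 | 200 26-27 | 203 27-28 | 200 28-29 | 203 29-33 |
Completion: 200=29  201=24  202=25  203=33
Turnaround (C−A): 200=29  201=22  202=25  203=30

200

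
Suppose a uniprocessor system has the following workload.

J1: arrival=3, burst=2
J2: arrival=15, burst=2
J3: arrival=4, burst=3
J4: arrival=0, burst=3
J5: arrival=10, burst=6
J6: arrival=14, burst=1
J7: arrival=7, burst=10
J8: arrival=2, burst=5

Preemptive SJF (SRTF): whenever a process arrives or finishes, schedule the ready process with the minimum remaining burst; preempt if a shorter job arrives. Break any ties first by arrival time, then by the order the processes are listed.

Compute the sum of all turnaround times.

Schedule: | J4 0-3 | J1 3-5 | J3 5-8 | J8 8-13 | J5 13-14 | J6 14-15 | J2 15-17 | J5 17-22 | J7 22-32 |
Completion: J1=5  J2=17  J3=8  J4=3  J5=22  J6=15  J7=32  J8=13
Turnaround = completion − arrival: J1=2, J2=2, J3=4, J4=3, J5=12, J6=1, J7=25, J8=11
Total turnaround = 2 + 2 + 4 + 3 + 12 + 1 + 25 + 11 = 60

60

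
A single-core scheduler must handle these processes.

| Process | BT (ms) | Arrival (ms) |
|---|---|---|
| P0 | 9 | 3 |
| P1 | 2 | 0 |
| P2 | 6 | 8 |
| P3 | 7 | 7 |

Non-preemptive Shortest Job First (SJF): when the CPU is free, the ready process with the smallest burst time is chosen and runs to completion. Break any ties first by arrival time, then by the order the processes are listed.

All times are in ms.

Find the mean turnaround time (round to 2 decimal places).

9.75

Gantt: | P1 0-2 | idle 2-3 | P0 3-12 | P2 12-18 | P3 18-25 |
Completion: P0=12  P1=2  P2=18  P3=25
Turnaround (C−A): P0=9  P1=2  P2=10  P3=18
Turnaround times: P0=9, P1=2, P2=10, P3=18
Average turnaround = (9+2+10+18) / 4 = 39/4 = 9.75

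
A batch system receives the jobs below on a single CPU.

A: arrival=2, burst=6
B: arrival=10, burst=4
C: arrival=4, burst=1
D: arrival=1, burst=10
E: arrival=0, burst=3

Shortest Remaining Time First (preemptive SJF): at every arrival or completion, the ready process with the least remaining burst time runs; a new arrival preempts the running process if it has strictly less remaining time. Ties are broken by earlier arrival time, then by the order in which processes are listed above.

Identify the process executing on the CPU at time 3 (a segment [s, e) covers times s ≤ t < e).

A

Timeline: | E 0-3 | A 3-4 | C 4-5 | A 5-10 | B 10-14 | D 14-24 |
Completion: A=10  B=14  C=5  D=24  E=3
Turnaround (C−A): A=8  B=4  C=1  D=23  E=3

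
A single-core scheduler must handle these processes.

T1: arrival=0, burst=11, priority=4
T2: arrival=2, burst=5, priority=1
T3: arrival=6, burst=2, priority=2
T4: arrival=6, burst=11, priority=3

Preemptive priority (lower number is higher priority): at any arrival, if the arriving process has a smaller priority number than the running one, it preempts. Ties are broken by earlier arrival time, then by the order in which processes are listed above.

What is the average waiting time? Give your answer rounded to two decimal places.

5.50

Gantt: | T1 0-2 | T2 2-7 | T3 7-9 | T4 9-20 | T1 20-29 |
Completion: T1=29  T2=7  T3=9  T4=20
Turnaround (C−A): T1=29  T2=5  T3=3  T4=14
Waiting times: T1=18, T2=0, T3=1, T4=3
Average waiting = (18+0+1+3) / 4 = 22/4 = 5.50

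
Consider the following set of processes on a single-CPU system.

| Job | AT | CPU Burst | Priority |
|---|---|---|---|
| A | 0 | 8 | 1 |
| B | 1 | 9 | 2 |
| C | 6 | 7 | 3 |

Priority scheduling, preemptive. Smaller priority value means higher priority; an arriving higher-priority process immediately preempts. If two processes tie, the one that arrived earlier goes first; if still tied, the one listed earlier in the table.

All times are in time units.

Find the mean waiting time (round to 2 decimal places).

Gantt: | A 0-8 | B 8-17 | C 17-24 |
Completion: A=8  B=17  C=24
Waiting times: A=0, B=7, C=11
Average waiting = (0+7+11) / 3 = 18/3 = 6.00

6.00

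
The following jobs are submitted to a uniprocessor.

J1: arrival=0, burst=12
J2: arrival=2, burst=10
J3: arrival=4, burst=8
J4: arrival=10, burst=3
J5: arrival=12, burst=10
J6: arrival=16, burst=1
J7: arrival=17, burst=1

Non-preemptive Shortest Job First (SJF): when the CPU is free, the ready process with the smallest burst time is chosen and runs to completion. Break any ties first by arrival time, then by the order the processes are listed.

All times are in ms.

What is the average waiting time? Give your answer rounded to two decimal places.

10.43

Timeline: | J1 0-12 | J4 12-15 | J3 15-23 | J6 23-24 | J7 24-25 | J2 25-35 | J5 35-45 |
Completion: J1=12  J2=35  J3=23  J4=15  J5=45  J6=24  J7=25
Waiting times: J1=0, J2=23, J3=11, J4=2, J5=23, J6=7, J7=7
Average waiting = (0+23+11+2+23+7+7) / 7 = 73/7 = 10.43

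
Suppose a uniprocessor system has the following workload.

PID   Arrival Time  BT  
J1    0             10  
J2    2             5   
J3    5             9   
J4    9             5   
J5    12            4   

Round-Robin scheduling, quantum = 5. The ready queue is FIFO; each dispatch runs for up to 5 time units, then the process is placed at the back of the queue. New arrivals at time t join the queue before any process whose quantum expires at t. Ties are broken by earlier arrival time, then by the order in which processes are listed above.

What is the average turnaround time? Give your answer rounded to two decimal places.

17.80

Timeline: | J1 0-5 | J2 5-10 | J3 10-15 | J1 15-20 | J4 20-25 | J5 25-29 | J3 29-33 |
Completion: J1=20  J2=10  J3=33  J4=25  J5=29
Turnaround (C−A): J1=20  J2=8  J3=28  J4=16  J5=17
Turnaround times: J1=20, J2=8, J3=28, J4=16, J5=17
Average turnaround = (20+8+28+16+17) / 5 = 89/5 = 17.80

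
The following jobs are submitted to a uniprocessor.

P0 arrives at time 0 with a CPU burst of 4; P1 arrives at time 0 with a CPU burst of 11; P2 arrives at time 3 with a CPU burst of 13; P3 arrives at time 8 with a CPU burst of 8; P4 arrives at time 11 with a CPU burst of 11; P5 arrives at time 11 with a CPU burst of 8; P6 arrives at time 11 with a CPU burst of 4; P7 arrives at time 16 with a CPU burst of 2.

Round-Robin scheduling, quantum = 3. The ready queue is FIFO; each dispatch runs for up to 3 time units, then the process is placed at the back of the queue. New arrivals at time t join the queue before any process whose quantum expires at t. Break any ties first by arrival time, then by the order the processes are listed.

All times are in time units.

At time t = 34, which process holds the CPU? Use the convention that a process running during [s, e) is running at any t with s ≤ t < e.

P3

Schedule: | P0 0-3 | P1 3-6 | P2 6-9 | P0 9-10 | P1 10-13 | P3 13-16 | P2 16-19 | P4 19-22 | P5 22-25 | P6 25-28 | P1 28-31 | P7 31-33 | P3 33-36 | P2 36-39 | P4 39-42 | P5 42-45 | P6 45-46 | P1 46-48 | P3 48-50 | P2 50-53 | P4 53-56 | P5 56-58 | P2 58-59 | P4 59-61 |
Completion: P0=10  P1=48  P2=59  P3=50  P4=61  P5=58  P6=46  P7=33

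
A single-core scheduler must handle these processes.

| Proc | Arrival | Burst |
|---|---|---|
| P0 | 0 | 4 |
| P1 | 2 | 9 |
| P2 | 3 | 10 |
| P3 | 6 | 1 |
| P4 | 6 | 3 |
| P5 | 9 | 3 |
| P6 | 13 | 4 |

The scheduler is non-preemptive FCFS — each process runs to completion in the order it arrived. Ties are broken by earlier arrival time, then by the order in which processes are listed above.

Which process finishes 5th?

P4

Gantt: | P0 0-4 | P1 4-13 | P2 13-23 | P3 23-24 | P4 24-27 | P5 27-30 | P6 30-34 |
Completion: P0=4  P1=13  P2=23  P3=24  P4=27  P5=30  P6=34
Turnaround (C−A): P0=4  P1=11  P2=20  P3=18  P4=21  P5=21  P6=21
Finish order: P0 → P1 → P2 → P3 → P4 → P5 → P6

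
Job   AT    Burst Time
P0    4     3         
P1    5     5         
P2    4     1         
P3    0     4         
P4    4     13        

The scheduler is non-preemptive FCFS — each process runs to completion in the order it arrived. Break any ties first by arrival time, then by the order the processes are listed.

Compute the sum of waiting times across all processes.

Gantt: | P3 0-4 | P0 4-7 | P2 7-8 | P4 8-21 | P1 21-26 |
Completion: P0=7  P1=26  P2=8  P3=4  P4=21
Turnaround (C−A): P0=3  P1=21  P2=4  P3=4  P4=17
Waiting = turnaround − burst: P0=0, P1=16, P2=3, P3=0, P4=4
Total waiting = 0 + 16 + 3 + 0 + 4 = 23

23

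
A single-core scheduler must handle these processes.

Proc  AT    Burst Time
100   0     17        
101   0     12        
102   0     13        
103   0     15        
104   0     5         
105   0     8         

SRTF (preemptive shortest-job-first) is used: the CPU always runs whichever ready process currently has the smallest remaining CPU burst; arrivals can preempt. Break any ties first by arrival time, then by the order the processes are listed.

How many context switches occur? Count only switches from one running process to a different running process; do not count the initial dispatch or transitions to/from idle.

Timeline: | 104 0-5 | 105 5-13 | 101 13-25 | 102 25-38 | 103 38-53 | 100 53-70 |
Completion: 100=70  101=25  102=38  103=53  104=5  105=13

5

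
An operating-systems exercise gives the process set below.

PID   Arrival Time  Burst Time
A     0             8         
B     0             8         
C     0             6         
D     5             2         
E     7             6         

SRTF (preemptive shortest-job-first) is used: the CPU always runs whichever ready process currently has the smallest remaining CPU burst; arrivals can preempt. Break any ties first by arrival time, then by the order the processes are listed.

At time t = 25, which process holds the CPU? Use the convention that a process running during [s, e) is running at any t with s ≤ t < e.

Gantt: | C 0-6 | D 6-8 | E 8-14 | A 14-22 | B 22-30 |
Completion: A=22  B=30  C=6  D=8  E=14
Turnaround (C−A): A=22  B=30  C=6  D=3  E=7

B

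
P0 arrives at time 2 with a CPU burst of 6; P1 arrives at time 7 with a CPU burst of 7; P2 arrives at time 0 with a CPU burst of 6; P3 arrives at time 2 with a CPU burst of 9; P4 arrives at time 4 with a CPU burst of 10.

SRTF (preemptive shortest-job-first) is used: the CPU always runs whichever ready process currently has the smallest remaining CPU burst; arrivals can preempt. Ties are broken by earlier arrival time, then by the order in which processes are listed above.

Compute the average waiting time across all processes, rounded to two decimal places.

Timeline: | P2 0-6 | P0 6-12 | P1 12-19 | P3 19-28 | P4 28-38 |
Completion: P0=12  P1=19  P2=6  P3=28  P4=38
Turnaround (C−A): P0=10  P1=12  P2=6  P3=26  P4=34
Waiting times: P0=4, P1=5, P2=0, P3=17, P4=24
Average waiting = (4+5+0+17+24) / 5 = 50/5 = 10.00

10.00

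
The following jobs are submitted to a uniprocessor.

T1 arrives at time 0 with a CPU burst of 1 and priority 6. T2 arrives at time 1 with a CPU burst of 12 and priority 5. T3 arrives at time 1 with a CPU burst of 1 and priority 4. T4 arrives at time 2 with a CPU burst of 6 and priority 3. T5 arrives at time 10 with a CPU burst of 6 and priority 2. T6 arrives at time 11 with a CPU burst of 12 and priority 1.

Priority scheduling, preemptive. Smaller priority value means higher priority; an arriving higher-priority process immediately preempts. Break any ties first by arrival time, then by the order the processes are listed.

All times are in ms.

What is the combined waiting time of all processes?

37

Gantt: | T1 0-1 | T3 1-2 | T4 2-8 | T2 8-10 | T5 10-11 | T6 11-23 | T5 23-28 | T2 28-38 |
Completion: T1=1  T2=38  T3=2  T4=8  T5=28  T6=23
Turnaround (C−A): T1=1  T2=37  T3=1  T4=6  T5=18  T6=12
Waiting = turnaround − burst: T1=0, T2=25, T3=0, T4=0, T5=12, T6=0
Total waiting = 0 + 25 + 0 + 0 + 12 + 0 = 37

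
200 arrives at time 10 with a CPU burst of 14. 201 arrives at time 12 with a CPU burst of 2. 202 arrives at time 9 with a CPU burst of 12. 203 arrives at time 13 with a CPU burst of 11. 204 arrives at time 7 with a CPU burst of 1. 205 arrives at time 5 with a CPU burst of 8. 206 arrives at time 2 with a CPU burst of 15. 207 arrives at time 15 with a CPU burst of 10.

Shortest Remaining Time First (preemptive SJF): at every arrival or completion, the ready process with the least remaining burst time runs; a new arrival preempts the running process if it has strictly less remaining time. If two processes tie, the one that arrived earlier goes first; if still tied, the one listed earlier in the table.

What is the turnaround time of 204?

1

Gantt: | idle 0-2 | 206 2-5 | 205 5-7 | 204 7-8 | 205 8-14 | 201 14-16 | 207 16-26 | 203 26-37 | 206 37-49 | 202 49-61 | 200 61-75 |
Completion: 200=75  201=16  202=61  203=37  204=8  205=14  206=49  207=26
Turnaround (C−A): 200=65  201=4  202=52  203=24  204=1  205=9  206=47  207=11
Turnaround(204) = completion − arrival = 8 − 7 = 1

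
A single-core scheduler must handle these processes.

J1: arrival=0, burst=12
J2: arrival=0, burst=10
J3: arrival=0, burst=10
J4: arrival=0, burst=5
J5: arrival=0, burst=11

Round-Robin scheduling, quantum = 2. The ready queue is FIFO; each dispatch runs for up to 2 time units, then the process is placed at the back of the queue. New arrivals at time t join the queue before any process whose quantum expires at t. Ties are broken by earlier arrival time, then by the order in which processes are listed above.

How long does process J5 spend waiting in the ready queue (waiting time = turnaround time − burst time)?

37

Timeline: | J1 0-2 | J2 2-4 | J3 4-6 | J4 6-8 | J5 8-10 | J1 10-12 | J2 12-14 | J3 14-16 | J4 16-18 | J5 18-20 | J1 20-22 | J2 22-24 | J3 24-26 | J4 26-27 | J5 27-29 | J1 29-31 | J2 31-33 | J3 33-35 | J5 35-37 | J1 37-39 | J2 39-41 | J3 41-43 | J5 43-45 | J1 45-47 | J5 47-48 |
Completion: J1=47  J2=41  J3=43  J4=27  J5=48
Waiting(J5) = turnaround − burst = 48 − 11 = 37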